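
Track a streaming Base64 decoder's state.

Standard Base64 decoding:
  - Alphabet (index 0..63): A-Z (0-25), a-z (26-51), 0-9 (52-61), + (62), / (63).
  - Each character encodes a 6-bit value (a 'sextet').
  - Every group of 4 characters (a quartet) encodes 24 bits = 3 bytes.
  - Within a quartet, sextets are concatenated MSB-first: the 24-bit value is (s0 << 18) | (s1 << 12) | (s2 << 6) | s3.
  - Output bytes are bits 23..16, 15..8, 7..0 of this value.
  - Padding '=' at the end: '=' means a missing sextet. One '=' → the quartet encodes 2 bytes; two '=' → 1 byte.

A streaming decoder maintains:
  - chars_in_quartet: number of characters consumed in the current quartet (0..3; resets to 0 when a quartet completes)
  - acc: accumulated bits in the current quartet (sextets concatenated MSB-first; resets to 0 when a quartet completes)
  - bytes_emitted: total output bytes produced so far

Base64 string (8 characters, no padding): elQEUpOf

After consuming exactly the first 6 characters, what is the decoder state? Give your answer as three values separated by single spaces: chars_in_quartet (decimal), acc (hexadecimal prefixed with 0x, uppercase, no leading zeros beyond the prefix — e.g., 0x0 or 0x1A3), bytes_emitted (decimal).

After char 0 ('e'=30): chars_in_quartet=1 acc=0x1E bytes_emitted=0
After char 1 ('l'=37): chars_in_quartet=2 acc=0x7A5 bytes_emitted=0
After char 2 ('Q'=16): chars_in_quartet=3 acc=0x1E950 bytes_emitted=0
After char 3 ('E'=4): chars_in_quartet=4 acc=0x7A5404 -> emit 7A 54 04, reset; bytes_emitted=3
After char 4 ('U'=20): chars_in_quartet=1 acc=0x14 bytes_emitted=3
After char 5 ('p'=41): chars_in_quartet=2 acc=0x529 bytes_emitted=3

Answer: 2 0x529 3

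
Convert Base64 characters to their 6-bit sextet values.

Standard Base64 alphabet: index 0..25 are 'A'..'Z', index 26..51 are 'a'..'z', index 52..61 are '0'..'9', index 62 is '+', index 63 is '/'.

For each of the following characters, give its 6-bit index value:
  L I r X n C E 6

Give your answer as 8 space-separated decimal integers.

Answer: 11 8 43 23 39 2 4 58

Derivation:
'L': A..Z range, ord('L') − ord('A') = 11
'I': A..Z range, ord('I') − ord('A') = 8
'r': a..z range, 26 + ord('r') − ord('a') = 43
'X': A..Z range, ord('X') − ord('A') = 23
'n': a..z range, 26 + ord('n') − ord('a') = 39
'C': A..Z range, ord('C') − ord('A') = 2
'E': A..Z range, ord('E') − ord('A') = 4
'6': 0..9 range, 52 + ord('6') − ord('0') = 58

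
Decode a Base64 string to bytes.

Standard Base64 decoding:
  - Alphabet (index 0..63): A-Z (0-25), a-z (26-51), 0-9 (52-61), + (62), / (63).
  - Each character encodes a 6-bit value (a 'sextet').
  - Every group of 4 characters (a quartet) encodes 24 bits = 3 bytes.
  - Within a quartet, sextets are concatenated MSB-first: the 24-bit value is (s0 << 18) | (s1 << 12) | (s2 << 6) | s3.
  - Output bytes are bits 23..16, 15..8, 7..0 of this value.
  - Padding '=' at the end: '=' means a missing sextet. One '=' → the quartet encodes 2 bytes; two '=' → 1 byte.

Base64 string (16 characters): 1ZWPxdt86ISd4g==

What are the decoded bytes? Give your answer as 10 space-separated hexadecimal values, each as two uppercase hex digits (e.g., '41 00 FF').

Answer: D5 95 8F C5 DB 7C E8 84 9D E2

Derivation:
After char 0 ('1'=53): chars_in_quartet=1 acc=0x35 bytes_emitted=0
After char 1 ('Z'=25): chars_in_quartet=2 acc=0xD59 bytes_emitted=0
After char 2 ('W'=22): chars_in_quartet=3 acc=0x35656 bytes_emitted=0
After char 3 ('P'=15): chars_in_quartet=4 acc=0xD5958F -> emit D5 95 8F, reset; bytes_emitted=3
After char 4 ('x'=49): chars_in_quartet=1 acc=0x31 bytes_emitted=3
After char 5 ('d'=29): chars_in_quartet=2 acc=0xC5D bytes_emitted=3
After char 6 ('t'=45): chars_in_quartet=3 acc=0x3176D bytes_emitted=3
After char 7 ('8'=60): chars_in_quartet=4 acc=0xC5DB7C -> emit C5 DB 7C, reset; bytes_emitted=6
After char 8 ('6'=58): chars_in_quartet=1 acc=0x3A bytes_emitted=6
After char 9 ('I'=8): chars_in_quartet=2 acc=0xE88 bytes_emitted=6
After char 10 ('S'=18): chars_in_quartet=3 acc=0x3A212 bytes_emitted=6
After char 11 ('d'=29): chars_in_quartet=4 acc=0xE8849D -> emit E8 84 9D, reset; bytes_emitted=9
After char 12 ('4'=56): chars_in_quartet=1 acc=0x38 bytes_emitted=9
After char 13 ('g'=32): chars_in_quartet=2 acc=0xE20 bytes_emitted=9
Padding '==': partial quartet acc=0xE20 -> emit E2; bytes_emitted=10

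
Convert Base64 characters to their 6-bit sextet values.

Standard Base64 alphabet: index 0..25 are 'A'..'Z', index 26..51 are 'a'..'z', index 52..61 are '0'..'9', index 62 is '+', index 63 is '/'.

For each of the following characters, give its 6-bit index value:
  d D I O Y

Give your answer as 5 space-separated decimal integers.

Answer: 29 3 8 14 24

Derivation:
'd': a..z range, 26 + ord('d') − ord('a') = 29
'D': A..Z range, ord('D') − ord('A') = 3
'I': A..Z range, ord('I') − ord('A') = 8
'O': A..Z range, ord('O') − ord('A') = 14
'Y': A..Z range, ord('Y') − ord('A') = 24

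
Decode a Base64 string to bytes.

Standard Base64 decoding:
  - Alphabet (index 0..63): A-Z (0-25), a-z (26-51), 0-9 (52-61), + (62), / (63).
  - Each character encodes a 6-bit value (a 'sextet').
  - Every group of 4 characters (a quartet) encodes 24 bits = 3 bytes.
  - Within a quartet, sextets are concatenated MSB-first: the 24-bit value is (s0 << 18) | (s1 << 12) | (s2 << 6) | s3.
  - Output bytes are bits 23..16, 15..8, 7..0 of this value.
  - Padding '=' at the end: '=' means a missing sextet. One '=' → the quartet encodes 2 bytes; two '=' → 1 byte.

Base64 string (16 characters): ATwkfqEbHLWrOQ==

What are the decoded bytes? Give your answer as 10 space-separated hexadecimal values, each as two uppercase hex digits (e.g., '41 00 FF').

After char 0 ('A'=0): chars_in_quartet=1 acc=0x0 bytes_emitted=0
After char 1 ('T'=19): chars_in_quartet=2 acc=0x13 bytes_emitted=0
After char 2 ('w'=48): chars_in_quartet=3 acc=0x4F0 bytes_emitted=0
After char 3 ('k'=36): chars_in_quartet=4 acc=0x13C24 -> emit 01 3C 24, reset; bytes_emitted=3
After char 4 ('f'=31): chars_in_quartet=1 acc=0x1F bytes_emitted=3
After char 5 ('q'=42): chars_in_quartet=2 acc=0x7EA bytes_emitted=3
After char 6 ('E'=4): chars_in_quartet=3 acc=0x1FA84 bytes_emitted=3
After char 7 ('b'=27): chars_in_quartet=4 acc=0x7EA11B -> emit 7E A1 1B, reset; bytes_emitted=6
After char 8 ('H'=7): chars_in_quartet=1 acc=0x7 bytes_emitted=6
After char 9 ('L'=11): chars_in_quartet=2 acc=0x1CB bytes_emitted=6
After char 10 ('W'=22): chars_in_quartet=3 acc=0x72D6 bytes_emitted=6
After char 11 ('r'=43): chars_in_quartet=4 acc=0x1CB5AB -> emit 1C B5 AB, reset; bytes_emitted=9
After char 12 ('O'=14): chars_in_quartet=1 acc=0xE bytes_emitted=9
After char 13 ('Q'=16): chars_in_quartet=2 acc=0x390 bytes_emitted=9
Padding '==': partial quartet acc=0x390 -> emit 39; bytes_emitted=10

Answer: 01 3C 24 7E A1 1B 1C B5 AB 39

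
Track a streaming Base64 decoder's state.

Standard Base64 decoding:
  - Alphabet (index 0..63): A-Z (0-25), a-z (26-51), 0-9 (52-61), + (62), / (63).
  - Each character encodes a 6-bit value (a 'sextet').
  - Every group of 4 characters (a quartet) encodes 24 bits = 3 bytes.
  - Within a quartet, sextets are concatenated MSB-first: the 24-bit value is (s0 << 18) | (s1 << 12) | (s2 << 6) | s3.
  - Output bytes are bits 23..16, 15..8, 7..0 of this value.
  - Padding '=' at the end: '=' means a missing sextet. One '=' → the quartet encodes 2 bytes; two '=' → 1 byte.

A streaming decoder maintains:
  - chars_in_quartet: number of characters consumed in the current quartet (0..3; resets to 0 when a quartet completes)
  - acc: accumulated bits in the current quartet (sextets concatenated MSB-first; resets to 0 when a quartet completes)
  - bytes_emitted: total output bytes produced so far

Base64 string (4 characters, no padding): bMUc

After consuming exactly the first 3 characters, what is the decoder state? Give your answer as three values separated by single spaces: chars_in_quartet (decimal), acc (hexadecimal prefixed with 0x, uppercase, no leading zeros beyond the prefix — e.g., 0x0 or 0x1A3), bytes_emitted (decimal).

Answer: 3 0x1B314 0

Derivation:
After char 0 ('b'=27): chars_in_quartet=1 acc=0x1B bytes_emitted=0
After char 1 ('M'=12): chars_in_quartet=2 acc=0x6CC bytes_emitted=0
After char 2 ('U'=20): chars_in_quartet=3 acc=0x1B314 bytes_emitted=0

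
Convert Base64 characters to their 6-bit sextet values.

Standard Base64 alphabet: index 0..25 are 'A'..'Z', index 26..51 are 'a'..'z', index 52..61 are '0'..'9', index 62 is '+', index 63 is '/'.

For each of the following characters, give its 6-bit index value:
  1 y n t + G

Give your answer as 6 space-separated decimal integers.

'1': 0..9 range, 52 + ord('1') − ord('0') = 53
'y': a..z range, 26 + ord('y') − ord('a') = 50
'n': a..z range, 26 + ord('n') − ord('a') = 39
't': a..z range, 26 + ord('t') − ord('a') = 45
'+': index 62
'G': A..Z range, ord('G') − ord('A') = 6

Answer: 53 50 39 45 62 6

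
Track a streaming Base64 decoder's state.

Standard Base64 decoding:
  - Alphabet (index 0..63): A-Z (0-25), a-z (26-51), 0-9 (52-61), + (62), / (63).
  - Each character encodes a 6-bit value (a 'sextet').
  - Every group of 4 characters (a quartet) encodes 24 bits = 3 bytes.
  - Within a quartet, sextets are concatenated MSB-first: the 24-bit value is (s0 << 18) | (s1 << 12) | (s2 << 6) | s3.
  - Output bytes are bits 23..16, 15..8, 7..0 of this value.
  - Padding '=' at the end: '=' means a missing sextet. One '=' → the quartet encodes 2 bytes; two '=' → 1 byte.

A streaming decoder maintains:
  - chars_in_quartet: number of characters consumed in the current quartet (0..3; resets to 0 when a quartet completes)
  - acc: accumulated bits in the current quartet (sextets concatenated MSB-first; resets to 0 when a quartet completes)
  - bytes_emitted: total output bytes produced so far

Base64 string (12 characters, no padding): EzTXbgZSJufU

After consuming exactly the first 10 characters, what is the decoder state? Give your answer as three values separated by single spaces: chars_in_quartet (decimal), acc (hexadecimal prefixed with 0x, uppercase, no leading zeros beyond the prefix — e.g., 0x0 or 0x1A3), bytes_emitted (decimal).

After char 0 ('E'=4): chars_in_quartet=1 acc=0x4 bytes_emitted=0
After char 1 ('z'=51): chars_in_quartet=2 acc=0x133 bytes_emitted=0
After char 2 ('T'=19): chars_in_quartet=3 acc=0x4CD3 bytes_emitted=0
After char 3 ('X'=23): chars_in_quartet=4 acc=0x1334D7 -> emit 13 34 D7, reset; bytes_emitted=3
After char 4 ('b'=27): chars_in_quartet=1 acc=0x1B bytes_emitted=3
After char 5 ('g'=32): chars_in_quartet=2 acc=0x6E0 bytes_emitted=3
After char 6 ('Z'=25): chars_in_quartet=3 acc=0x1B819 bytes_emitted=3
After char 7 ('S'=18): chars_in_quartet=4 acc=0x6E0652 -> emit 6E 06 52, reset; bytes_emitted=6
After char 8 ('J'=9): chars_in_quartet=1 acc=0x9 bytes_emitted=6
After char 9 ('u'=46): chars_in_quartet=2 acc=0x26E bytes_emitted=6

Answer: 2 0x26E 6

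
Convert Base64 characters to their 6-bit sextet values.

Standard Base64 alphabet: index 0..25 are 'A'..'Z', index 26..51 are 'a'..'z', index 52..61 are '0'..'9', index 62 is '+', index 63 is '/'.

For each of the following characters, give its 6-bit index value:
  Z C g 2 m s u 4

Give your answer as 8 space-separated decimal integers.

Answer: 25 2 32 54 38 44 46 56

Derivation:
'Z': A..Z range, ord('Z') − ord('A') = 25
'C': A..Z range, ord('C') − ord('A') = 2
'g': a..z range, 26 + ord('g') − ord('a') = 32
'2': 0..9 range, 52 + ord('2') − ord('0') = 54
'm': a..z range, 26 + ord('m') − ord('a') = 38
's': a..z range, 26 + ord('s') − ord('a') = 44
'u': a..z range, 26 + ord('u') − ord('a') = 46
'4': 0..9 range, 52 + ord('4') − ord('0') = 56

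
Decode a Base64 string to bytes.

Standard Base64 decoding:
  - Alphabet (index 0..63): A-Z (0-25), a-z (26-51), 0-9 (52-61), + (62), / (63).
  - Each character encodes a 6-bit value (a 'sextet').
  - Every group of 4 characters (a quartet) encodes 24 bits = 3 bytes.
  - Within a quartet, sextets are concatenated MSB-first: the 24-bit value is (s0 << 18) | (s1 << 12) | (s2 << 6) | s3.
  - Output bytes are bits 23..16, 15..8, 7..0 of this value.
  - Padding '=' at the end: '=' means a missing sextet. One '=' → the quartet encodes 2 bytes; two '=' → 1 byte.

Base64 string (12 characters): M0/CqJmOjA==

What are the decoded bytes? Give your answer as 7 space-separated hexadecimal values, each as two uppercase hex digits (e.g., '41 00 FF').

Answer: 33 4F C2 A8 99 8E 8C

Derivation:
After char 0 ('M'=12): chars_in_quartet=1 acc=0xC bytes_emitted=0
After char 1 ('0'=52): chars_in_quartet=2 acc=0x334 bytes_emitted=0
After char 2 ('/'=63): chars_in_quartet=3 acc=0xCD3F bytes_emitted=0
After char 3 ('C'=2): chars_in_quartet=4 acc=0x334FC2 -> emit 33 4F C2, reset; bytes_emitted=3
After char 4 ('q'=42): chars_in_quartet=1 acc=0x2A bytes_emitted=3
After char 5 ('J'=9): chars_in_quartet=2 acc=0xA89 bytes_emitted=3
After char 6 ('m'=38): chars_in_quartet=3 acc=0x2A266 bytes_emitted=3
After char 7 ('O'=14): chars_in_quartet=4 acc=0xA8998E -> emit A8 99 8E, reset; bytes_emitted=6
After char 8 ('j'=35): chars_in_quartet=1 acc=0x23 bytes_emitted=6
After char 9 ('A'=0): chars_in_quartet=2 acc=0x8C0 bytes_emitted=6
Padding '==': partial quartet acc=0x8C0 -> emit 8C; bytes_emitted=7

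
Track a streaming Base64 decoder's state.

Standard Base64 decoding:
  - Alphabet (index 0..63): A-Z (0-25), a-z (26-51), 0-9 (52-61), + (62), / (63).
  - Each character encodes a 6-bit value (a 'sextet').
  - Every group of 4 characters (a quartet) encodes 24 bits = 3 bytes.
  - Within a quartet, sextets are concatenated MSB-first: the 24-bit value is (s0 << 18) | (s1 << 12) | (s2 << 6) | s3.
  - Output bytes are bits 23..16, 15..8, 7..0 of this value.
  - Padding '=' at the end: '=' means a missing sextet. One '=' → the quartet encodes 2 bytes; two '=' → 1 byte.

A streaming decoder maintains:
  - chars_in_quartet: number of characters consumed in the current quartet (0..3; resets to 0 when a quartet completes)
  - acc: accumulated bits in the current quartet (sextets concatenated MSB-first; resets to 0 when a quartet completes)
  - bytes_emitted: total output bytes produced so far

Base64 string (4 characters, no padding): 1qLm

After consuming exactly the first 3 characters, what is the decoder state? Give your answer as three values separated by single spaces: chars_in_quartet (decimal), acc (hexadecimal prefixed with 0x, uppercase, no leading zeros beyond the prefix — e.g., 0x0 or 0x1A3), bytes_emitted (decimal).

Answer: 3 0x35A8B 0

Derivation:
After char 0 ('1'=53): chars_in_quartet=1 acc=0x35 bytes_emitted=0
After char 1 ('q'=42): chars_in_quartet=2 acc=0xD6A bytes_emitted=0
After char 2 ('L'=11): chars_in_quartet=3 acc=0x35A8B bytes_emitted=0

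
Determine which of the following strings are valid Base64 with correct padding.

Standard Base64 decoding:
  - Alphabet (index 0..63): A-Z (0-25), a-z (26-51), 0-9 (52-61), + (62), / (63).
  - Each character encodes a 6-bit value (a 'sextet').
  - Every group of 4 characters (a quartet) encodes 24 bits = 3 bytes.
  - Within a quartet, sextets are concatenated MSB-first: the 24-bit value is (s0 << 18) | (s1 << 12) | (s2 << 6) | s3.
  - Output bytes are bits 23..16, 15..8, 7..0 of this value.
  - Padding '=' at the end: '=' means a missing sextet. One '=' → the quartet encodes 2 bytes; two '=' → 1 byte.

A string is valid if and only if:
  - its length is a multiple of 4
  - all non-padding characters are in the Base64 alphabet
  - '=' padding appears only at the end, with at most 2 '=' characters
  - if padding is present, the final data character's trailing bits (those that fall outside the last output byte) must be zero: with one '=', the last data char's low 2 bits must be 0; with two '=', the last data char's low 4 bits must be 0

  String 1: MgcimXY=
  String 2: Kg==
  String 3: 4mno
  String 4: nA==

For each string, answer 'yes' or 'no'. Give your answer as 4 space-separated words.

String 1: 'MgcimXY=' → valid
String 2: 'Kg==' → valid
String 3: '4mno' → valid
String 4: 'nA==' → valid

Answer: yes yes yes yes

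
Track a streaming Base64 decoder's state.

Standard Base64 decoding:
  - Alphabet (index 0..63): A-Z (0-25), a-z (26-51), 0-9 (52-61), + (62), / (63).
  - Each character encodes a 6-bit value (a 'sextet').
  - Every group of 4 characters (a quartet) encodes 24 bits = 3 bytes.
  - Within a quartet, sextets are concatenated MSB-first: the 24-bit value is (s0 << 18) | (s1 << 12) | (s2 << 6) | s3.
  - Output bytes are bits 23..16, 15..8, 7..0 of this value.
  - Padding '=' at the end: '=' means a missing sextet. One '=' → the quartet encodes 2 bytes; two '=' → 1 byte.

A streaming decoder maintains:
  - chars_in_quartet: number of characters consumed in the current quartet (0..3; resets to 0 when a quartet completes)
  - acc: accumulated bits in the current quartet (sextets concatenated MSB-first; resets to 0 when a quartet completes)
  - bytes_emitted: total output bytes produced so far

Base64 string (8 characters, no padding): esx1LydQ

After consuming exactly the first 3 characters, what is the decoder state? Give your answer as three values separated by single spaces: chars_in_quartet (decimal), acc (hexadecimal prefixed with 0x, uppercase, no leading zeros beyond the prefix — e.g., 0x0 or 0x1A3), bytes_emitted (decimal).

After char 0 ('e'=30): chars_in_quartet=1 acc=0x1E bytes_emitted=0
After char 1 ('s'=44): chars_in_quartet=2 acc=0x7AC bytes_emitted=0
After char 2 ('x'=49): chars_in_quartet=3 acc=0x1EB31 bytes_emitted=0

Answer: 3 0x1EB31 0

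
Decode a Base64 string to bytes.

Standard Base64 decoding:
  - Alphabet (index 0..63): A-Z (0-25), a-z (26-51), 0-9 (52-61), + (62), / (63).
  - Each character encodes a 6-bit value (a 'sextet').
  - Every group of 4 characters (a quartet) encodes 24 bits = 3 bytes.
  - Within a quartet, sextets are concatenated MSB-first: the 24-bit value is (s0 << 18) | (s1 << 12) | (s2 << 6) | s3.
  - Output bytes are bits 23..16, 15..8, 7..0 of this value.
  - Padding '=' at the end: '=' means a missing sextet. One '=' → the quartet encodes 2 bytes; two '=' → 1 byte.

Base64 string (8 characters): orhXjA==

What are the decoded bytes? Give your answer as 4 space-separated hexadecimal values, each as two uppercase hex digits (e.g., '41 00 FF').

After char 0 ('o'=40): chars_in_quartet=1 acc=0x28 bytes_emitted=0
After char 1 ('r'=43): chars_in_quartet=2 acc=0xA2B bytes_emitted=0
After char 2 ('h'=33): chars_in_quartet=3 acc=0x28AE1 bytes_emitted=0
After char 3 ('X'=23): chars_in_quartet=4 acc=0xA2B857 -> emit A2 B8 57, reset; bytes_emitted=3
After char 4 ('j'=35): chars_in_quartet=1 acc=0x23 bytes_emitted=3
After char 5 ('A'=0): chars_in_quartet=2 acc=0x8C0 bytes_emitted=3
Padding '==': partial quartet acc=0x8C0 -> emit 8C; bytes_emitted=4

Answer: A2 B8 57 8C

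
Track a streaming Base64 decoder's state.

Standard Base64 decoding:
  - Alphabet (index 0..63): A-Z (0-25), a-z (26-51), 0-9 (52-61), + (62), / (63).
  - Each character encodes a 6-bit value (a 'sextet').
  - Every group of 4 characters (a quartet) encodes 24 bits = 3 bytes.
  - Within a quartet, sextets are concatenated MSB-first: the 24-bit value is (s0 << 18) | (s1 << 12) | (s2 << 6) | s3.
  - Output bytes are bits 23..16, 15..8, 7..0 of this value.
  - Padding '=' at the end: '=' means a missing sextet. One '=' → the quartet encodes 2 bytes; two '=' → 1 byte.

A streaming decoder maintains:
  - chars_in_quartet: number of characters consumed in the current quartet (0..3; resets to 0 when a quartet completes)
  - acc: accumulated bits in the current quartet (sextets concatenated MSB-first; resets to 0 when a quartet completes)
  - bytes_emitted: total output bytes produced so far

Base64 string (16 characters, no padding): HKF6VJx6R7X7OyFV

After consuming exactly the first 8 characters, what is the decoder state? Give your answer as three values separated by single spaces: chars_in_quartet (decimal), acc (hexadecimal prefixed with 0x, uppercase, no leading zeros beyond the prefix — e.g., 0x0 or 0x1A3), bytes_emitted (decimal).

After char 0 ('H'=7): chars_in_quartet=1 acc=0x7 bytes_emitted=0
After char 1 ('K'=10): chars_in_quartet=2 acc=0x1CA bytes_emitted=0
After char 2 ('F'=5): chars_in_quartet=3 acc=0x7285 bytes_emitted=0
After char 3 ('6'=58): chars_in_quartet=4 acc=0x1CA17A -> emit 1C A1 7A, reset; bytes_emitted=3
After char 4 ('V'=21): chars_in_quartet=1 acc=0x15 bytes_emitted=3
After char 5 ('J'=9): chars_in_quartet=2 acc=0x549 bytes_emitted=3
After char 6 ('x'=49): chars_in_quartet=3 acc=0x15271 bytes_emitted=3
After char 7 ('6'=58): chars_in_quartet=4 acc=0x549C7A -> emit 54 9C 7A, reset; bytes_emitted=6

Answer: 0 0x0 6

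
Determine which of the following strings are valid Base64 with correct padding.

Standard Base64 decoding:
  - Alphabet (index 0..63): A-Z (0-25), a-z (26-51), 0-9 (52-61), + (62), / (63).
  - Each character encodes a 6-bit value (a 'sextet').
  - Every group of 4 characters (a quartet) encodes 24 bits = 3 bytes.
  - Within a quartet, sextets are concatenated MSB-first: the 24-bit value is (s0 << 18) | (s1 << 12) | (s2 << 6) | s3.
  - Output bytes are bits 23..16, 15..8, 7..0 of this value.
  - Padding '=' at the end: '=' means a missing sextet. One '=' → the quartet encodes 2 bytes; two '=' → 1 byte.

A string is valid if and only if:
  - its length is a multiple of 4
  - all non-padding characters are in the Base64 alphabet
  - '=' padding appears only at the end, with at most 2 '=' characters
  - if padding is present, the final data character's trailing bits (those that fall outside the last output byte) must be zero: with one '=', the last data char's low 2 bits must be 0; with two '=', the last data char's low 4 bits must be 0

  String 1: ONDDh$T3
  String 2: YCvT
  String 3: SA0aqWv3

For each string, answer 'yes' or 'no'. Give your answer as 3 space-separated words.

String 1: 'ONDDh$T3' → invalid (bad char(s): ['$'])
String 2: 'YCvT' → valid
String 3: 'SA0aqWv3' → valid

Answer: no yes yes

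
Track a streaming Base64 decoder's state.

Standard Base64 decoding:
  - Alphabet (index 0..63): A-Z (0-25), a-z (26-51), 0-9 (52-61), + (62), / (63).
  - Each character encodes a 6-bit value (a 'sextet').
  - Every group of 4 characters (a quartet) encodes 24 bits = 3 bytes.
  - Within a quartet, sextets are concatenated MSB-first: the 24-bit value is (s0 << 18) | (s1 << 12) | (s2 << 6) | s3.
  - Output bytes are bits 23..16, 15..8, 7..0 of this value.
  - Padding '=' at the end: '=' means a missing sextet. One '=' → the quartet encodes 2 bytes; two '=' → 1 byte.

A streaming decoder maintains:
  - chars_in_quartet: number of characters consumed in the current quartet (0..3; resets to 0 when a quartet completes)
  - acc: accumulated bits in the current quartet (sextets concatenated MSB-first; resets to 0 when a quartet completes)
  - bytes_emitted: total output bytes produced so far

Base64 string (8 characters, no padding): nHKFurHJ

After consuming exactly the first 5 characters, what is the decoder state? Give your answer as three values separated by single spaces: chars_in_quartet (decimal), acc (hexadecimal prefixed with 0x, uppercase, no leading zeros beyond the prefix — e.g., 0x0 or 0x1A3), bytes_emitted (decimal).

Answer: 1 0x2E 3

Derivation:
After char 0 ('n'=39): chars_in_quartet=1 acc=0x27 bytes_emitted=0
After char 1 ('H'=7): chars_in_quartet=2 acc=0x9C7 bytes_emitted=0
After char 2 ('K'=10): chars_in_quartet=3 acc=0x271CA bytes_emitted=0
After char 3 ('F'=5): chars_in_quartet=4 acc=0x9C7285 -> emit 9C 72 85, reset; bytes_emitted=3
After char 4 ('u'=46): chars_in_quartet=1 acc=0x2E bytes_emitted=3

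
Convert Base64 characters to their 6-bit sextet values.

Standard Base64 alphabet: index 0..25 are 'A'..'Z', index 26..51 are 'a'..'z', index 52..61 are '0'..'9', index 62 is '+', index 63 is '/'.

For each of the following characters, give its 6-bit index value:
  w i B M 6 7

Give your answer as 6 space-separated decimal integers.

'w': a..z range, 26 + ord('w') − ord('a') = 48
'i': a..z range, 26 + ord('i') − ord('a') = 34
'B': A..Z range, ord('B') − ord('A') = 1
'M': A..Z range, ord('M') − ord('A') = 12
'6': 0..9 range, 52 + ord('6') − ord('0') = 58
'7': 0..9 range, 52 + ord('7') − ord('0') = 59

Answer: 48 34 1 12 58 59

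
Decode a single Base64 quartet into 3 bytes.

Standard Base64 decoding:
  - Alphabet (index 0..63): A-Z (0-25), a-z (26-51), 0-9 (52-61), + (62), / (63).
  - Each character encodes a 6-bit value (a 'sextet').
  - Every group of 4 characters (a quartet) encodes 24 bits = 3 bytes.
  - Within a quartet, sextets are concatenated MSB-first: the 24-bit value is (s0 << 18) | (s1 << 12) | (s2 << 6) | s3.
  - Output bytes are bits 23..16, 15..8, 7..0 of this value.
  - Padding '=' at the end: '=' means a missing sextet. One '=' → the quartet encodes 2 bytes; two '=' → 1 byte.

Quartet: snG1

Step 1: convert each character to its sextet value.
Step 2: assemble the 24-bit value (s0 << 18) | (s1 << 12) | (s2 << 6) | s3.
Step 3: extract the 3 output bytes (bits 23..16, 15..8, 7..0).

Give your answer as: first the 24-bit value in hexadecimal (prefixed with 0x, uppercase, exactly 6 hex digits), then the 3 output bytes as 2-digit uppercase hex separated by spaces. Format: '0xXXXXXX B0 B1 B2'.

Answer: 0xB271B5 B2 71 B5

Derivation:
Sextets: s=44, n=39, G=6, 1=53
24-bit: (44<<18) | (39<<12) | (6<<6) | 53
      = 0xB00000 | 0x027000 | 0x000180 | 0x000035
      = 0xB271B5
Bytes: (v>>16)&0xFF=B2, (v>>8)&0xFF=71, v&0xFF=B5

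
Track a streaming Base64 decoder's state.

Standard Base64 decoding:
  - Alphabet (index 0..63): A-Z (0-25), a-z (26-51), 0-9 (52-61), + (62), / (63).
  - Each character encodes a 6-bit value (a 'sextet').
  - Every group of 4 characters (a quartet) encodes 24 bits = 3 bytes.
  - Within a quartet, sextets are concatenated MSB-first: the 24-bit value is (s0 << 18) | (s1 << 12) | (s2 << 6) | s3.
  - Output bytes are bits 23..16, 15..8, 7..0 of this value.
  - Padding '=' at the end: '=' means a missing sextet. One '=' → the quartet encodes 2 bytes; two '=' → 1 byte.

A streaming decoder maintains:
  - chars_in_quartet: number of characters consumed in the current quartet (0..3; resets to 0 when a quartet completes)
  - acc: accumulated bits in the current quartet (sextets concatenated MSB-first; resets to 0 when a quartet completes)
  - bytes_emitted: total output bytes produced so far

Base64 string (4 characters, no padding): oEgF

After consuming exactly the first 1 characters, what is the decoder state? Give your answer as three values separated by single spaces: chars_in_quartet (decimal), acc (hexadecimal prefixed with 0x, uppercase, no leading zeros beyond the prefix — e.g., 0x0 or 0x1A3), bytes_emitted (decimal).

After char 0 ('o'=40): chars_in_quartet=1 acc=0x28 bytes_emitted=0

Answer: 1 0x28 0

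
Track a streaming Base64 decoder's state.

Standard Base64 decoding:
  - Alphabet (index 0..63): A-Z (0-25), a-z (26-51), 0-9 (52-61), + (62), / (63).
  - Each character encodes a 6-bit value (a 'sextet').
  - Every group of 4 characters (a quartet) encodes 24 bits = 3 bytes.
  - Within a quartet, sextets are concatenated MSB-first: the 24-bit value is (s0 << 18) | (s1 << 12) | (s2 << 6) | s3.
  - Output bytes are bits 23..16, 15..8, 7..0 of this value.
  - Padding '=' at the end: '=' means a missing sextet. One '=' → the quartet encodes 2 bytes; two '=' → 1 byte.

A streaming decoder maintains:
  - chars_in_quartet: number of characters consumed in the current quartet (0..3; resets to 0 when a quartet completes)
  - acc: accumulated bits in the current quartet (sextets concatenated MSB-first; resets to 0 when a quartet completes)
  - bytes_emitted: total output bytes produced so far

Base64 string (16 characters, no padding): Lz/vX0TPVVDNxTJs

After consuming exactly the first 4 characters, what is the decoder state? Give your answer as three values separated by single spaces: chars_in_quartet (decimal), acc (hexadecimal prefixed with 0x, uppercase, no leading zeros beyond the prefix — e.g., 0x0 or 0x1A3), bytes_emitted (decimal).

After char 0 ('L'=11): chars_in_quartet=1 acc=0xB bytes_emitted=0
After char 1 ('z'=51): chars_in_quartet=2 acc=0x2F3 bytes_emitted=0
After char 2 ('/'=63): chars_in_quartet=3 acc=0xBCFF bytes_emitted=0
After char 3 ('v'=47): chars_in_quartet=4 acc=0x2F3FEF -> emit 2F 3F EF, reset; bytes_emitted=3

Answer: 0 0x0 3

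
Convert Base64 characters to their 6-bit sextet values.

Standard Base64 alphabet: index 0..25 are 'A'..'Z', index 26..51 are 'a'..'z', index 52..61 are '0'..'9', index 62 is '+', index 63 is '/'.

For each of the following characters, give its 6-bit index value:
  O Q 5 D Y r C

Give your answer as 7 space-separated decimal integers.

'O': A..Z range, ord('O') − ord('A') = 14
'Q': A..Z range, ord('Q') − ord('A') = 16
'5': 0..9 range, 52 + ord('5') − ord('0') = 57
'D': A..Z range, ord('D') − ord('A') = 3
'Y': A..Z range, ord('Y') − ord('A') = 24
'r': a..z range, 26 + ord('r') − ord('a') = 43
'C': A..Z range, ord('C') − ord('A') = 2

Answer: 14 16 57 3 24 43 2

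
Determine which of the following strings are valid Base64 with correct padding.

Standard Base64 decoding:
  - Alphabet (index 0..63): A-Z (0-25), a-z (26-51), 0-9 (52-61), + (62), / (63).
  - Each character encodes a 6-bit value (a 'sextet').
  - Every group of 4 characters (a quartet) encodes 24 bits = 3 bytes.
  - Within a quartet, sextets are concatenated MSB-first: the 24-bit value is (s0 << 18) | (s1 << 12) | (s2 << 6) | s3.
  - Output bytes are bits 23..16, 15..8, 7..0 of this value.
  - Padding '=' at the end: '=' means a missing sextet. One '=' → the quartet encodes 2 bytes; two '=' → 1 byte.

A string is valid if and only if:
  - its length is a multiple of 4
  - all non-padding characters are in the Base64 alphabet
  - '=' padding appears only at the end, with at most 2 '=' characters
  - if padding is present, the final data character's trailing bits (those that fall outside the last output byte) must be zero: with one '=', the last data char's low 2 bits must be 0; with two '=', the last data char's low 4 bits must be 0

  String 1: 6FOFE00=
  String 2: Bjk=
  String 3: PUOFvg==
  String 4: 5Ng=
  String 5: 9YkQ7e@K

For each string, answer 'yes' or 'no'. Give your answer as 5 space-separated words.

Answer: yes yes yes yes no

Derivation:
String 1: '6FOFE00=' → valid
String 2: 'Bjk=' → valid
String 3: 'PUOFvg==' → valid
String 4: '5Ng=' → valid
String 5: '9YkQ7e@K' → invalid (bad char(s): ['@'])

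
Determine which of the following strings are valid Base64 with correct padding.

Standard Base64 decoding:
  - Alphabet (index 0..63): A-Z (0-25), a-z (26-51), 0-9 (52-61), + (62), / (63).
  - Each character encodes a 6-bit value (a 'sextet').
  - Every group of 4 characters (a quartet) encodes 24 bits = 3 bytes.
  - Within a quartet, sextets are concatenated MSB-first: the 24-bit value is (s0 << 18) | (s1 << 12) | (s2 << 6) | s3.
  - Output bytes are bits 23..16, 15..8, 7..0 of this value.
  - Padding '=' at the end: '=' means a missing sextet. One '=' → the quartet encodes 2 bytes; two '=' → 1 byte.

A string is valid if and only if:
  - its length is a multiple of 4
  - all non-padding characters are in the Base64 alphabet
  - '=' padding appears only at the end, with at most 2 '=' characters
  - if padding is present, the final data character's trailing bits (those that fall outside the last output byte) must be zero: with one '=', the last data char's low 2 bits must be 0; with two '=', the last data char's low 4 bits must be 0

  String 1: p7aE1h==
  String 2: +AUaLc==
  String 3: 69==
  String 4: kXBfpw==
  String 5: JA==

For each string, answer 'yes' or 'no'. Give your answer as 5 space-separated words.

String 1: 'p7aE1h==' → invalid (bad trailing bits)
String 2: '+AUaLc==' → invalid (bad trailing bits)
String 3: '69==' → invalid (bad trailing bits)
String 4: 'kXBfpw==' → valid
String 5: 'JA==' → valid

Answer: no no no yes yes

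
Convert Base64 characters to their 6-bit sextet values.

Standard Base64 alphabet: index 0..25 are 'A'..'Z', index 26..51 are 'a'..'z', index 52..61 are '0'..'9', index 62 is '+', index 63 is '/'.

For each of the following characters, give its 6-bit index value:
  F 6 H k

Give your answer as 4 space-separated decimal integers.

Answer: 5 58 7 36

Derivation:
'F': A..Z range, ord('F') − ord('A') = 5
'6': 0..9 range, 52 + ord('6') − ord('0') = 58
'H': A..Z range, ord('H') − ord('A') = 7
'k': a..z range, 26 + ord('k') − ord('a') = 36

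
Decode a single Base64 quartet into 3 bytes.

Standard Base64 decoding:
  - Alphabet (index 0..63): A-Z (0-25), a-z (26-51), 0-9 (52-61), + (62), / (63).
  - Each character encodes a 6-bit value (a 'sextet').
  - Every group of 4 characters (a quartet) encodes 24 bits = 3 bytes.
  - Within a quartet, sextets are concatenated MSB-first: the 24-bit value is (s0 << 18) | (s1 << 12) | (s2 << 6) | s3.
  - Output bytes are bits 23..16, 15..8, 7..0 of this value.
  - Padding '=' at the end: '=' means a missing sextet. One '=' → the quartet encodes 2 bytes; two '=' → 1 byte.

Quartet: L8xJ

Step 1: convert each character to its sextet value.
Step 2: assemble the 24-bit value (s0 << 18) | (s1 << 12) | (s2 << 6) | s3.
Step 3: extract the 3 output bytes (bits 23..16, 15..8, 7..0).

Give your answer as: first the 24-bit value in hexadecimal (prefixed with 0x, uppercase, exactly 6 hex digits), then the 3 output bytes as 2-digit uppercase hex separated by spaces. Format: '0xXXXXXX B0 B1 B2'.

Sextets: L=11, 8=60, x=49, J=9
24-bit: (11<<18) | (60<<12) | (49<<6) | 9
      = 0x2C0000 | 0x03C000 | 0x000C40 | 0x000009
      = 0x2FCC49
Bytes: (v>>16)&0xFF=2F, (v>>8)&0xFF=CC, v&0xFF=49

Answer: 0x2FCC49 2F CC 49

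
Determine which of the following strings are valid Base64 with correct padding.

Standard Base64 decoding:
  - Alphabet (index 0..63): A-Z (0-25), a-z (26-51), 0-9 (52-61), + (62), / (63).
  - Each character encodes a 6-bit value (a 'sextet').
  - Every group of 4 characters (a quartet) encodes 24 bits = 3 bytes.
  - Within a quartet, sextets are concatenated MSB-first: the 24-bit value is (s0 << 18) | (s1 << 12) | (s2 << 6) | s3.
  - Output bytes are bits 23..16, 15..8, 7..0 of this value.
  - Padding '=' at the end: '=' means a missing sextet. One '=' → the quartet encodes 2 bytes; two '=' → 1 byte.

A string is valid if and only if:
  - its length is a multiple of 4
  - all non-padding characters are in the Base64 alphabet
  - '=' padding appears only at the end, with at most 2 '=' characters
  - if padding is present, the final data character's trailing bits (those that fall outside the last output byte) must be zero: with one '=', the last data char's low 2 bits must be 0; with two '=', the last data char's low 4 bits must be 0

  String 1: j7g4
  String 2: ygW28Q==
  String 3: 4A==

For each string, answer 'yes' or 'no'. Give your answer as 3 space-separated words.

Answer: yes yes yes

Derivation:
String 1: 'j7g4' → valid
String 2: 'ygW28Q==' → valid
String 3: '4A==' → valid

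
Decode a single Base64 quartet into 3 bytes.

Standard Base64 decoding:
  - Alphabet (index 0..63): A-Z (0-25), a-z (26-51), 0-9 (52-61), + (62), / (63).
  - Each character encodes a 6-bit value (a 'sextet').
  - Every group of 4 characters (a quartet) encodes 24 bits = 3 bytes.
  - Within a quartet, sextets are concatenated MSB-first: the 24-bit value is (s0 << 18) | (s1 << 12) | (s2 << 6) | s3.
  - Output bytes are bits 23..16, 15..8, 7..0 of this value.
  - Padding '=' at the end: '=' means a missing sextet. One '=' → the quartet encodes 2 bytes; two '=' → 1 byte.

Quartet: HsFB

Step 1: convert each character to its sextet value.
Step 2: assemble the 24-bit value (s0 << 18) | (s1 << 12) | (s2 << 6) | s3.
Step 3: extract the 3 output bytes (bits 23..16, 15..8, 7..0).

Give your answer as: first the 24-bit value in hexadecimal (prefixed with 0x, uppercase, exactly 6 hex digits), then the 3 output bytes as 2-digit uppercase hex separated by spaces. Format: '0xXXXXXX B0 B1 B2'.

Answer: 0x1EC141 1E C1 41

Derivation:
Sextets: H=7, s=44, F=5, B=1
24-bit: (7<<18) | (44<<12) | (5<<6) | 1
      = 0x1C0000 | 0x02C000 | 0x000140 | 0x000001
      = 0x1EC141
Bytes: (v>>16)&0xFF=1E, (v>>8)&0xFF=C1, v&0xFF=41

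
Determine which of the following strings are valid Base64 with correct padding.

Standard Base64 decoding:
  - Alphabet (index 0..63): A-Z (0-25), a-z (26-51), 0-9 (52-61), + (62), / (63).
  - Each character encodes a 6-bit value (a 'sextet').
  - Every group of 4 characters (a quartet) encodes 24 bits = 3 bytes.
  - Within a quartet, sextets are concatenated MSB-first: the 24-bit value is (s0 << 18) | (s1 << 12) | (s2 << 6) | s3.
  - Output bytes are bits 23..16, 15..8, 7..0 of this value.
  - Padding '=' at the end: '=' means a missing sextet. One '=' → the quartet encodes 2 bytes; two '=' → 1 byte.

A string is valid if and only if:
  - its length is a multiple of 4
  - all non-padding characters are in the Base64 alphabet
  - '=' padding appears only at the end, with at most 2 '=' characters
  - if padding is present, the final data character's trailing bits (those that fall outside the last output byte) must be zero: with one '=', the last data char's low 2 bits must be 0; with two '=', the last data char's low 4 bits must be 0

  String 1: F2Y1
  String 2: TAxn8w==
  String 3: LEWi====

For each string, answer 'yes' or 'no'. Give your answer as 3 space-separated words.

Answer: yes yes no

Derivation:
String 1: 'F2Y1' → valid
String 2: 'TAxn8w==' → valid
String 3: 'LEWi====' → invalid (4 pad chars (max 2))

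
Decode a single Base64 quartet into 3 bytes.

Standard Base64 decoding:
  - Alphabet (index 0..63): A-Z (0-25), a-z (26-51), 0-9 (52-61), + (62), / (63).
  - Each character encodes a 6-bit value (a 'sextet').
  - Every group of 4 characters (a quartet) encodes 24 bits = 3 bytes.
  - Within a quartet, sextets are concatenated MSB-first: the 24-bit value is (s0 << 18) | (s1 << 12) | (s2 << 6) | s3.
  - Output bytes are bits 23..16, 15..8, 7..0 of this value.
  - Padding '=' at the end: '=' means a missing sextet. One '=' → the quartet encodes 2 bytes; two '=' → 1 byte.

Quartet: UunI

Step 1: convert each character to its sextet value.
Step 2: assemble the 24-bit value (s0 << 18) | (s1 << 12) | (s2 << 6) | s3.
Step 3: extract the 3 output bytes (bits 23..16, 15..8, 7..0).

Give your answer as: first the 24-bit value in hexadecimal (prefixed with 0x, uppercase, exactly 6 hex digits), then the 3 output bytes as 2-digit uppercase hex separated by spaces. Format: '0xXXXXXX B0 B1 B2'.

Sextets: U=20, u=46, n=39, I=8
24-bit: (20<<18) | (46<<12) | (39<<6) | 8
      = 0x500000 | 0x02E000 | 0x0009C0 | 0x000008
      = 0x52E9C8
Bytes: (v>>16)&0xFF=52, (v>>8)&0xFF=E9, v&0xFF=C8

Answer: 0x52E9C8 52 E9 C8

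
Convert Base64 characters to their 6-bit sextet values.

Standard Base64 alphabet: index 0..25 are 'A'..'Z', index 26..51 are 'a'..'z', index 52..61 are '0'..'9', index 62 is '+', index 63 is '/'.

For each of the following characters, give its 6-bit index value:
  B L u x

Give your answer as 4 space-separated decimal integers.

Answer: 1 11 46 49

Derivation:
'B': A..Z range, ord('B') − ord('A') = 1
'L': A..Z range, ord('L') − ord('A') = 11
'u': a..z range, 26 + ord('u') − ord('a') = 46
'x': a..z range, 26 + ord('x') − ord('a') = 49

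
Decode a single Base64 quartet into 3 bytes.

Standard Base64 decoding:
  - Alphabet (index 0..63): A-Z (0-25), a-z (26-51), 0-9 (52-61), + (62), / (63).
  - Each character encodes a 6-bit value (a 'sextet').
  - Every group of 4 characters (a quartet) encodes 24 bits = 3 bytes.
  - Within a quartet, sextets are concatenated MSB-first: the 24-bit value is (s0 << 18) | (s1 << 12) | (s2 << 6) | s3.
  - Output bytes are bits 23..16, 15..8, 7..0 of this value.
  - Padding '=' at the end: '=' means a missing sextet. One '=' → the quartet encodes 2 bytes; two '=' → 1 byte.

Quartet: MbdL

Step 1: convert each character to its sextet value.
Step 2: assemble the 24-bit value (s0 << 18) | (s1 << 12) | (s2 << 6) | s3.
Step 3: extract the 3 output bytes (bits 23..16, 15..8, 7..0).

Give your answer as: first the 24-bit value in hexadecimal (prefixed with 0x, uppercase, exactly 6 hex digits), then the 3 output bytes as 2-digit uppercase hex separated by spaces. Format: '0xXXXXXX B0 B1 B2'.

Sextets: M=12, b=27, d=29, L=11
24-bit: (12<<18) | (27<<12) | (29<<6) | 11
      = 0x300000 | 0x01B000 | 0x000740 | 0x00000B
      = 0x31B74B
Bytes: (v>>16)&0xFF=31, (v>>8)&0xFF=B7, v&0xFF=4B

Answer: 0x31B74B 31 B7 4B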